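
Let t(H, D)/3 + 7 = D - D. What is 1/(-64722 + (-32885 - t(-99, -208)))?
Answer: -1/97586 ≈ -1.0247e-5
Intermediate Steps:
t(H, D) = -21 (t(H, D) = -21 + 3*(D - D) = -21 + 3*0 = -21 + 0 = -21)
1/(-64722 + (-32885 - t(-99, -208))) = 1/(-64722 + (-32885 - 1*(-21))) = 1/(-64722 + (-32885 + 21)) = 1/(-64722 - 32864) = 1/(-97586) = -1/97586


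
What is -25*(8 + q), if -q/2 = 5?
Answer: 50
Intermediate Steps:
q = -10 (q = -2*5 = -10)
-25*(8 + q) = -25*(8 - 10) = -25*(-2) = 50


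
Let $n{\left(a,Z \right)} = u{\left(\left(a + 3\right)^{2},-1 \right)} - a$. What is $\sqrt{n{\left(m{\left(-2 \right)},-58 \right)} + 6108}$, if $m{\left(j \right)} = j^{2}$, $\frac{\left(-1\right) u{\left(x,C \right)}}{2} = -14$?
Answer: $2 \sqrt{1533} \approx 78.307$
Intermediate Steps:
$u{\left(x,C \right)} = 28$ ($u{\left(x,C \right)} = \left(-2\right) \left(-14\right) = 28$)
$n{\left(a,Z \right)} = 28 - a$
$\sqrt{n{\left(m{\left(-2 \right)},-58 \right)} + 6108} = \sqrt{\left(28 - \left(-2\right)^{2}\right) + 6108} = \sqrt{\left(28 - 4\right) + 6108} = \sqrt{24 + 6108} = \sqrt{6132} = 2 \sqrt{1533}$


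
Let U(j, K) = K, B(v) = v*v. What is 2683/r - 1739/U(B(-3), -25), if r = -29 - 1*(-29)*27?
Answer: 1378281/18850 ≈ 73.118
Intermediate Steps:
B(v) = v²
r = 754 (r = -29 + 29*27 = -29 + 783 = 754)
2683/r - 1739/U(B(-3), -25) = 2683/754 - 1739/(-25) = 2683*(1/754) - 1739*(-1/25) = 2683/754 + 1739/25 = 1378281/18850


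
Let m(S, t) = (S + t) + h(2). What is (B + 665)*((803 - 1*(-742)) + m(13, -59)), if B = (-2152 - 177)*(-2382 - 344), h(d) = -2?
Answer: 9505229943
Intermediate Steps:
m(S, t) = -2 + S + t (m(S, t) = (S + t) - 2 = -2 + S + t)
B = 6348854 (B = -2329*(-2726) = 6348854)
(B + 665)*((803 - 1*(-742)) + m(13, -59)) = (6348854 + 665)*((803 - 1*(-742)) + (-2 + 13 - 59)) = 6349519*((803 + 742) - 48) = 6349519*(1545 - 48) = 6349519*1497 = 9505229943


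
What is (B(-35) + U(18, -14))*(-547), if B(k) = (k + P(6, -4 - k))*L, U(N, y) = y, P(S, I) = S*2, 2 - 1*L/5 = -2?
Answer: 259278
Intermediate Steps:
L = 20 (L = 10 - 5*(-2) = 10 + 10 = 20)
P(S, I) = 2*S
B(k) = 240 + 20*k (B(k) = (k + 2*6)*20 = (k + 12)*20 = (12 + k)*20 = 240 + 20*k)
(B(-35) + U(18, -14))*(-547) = ((240 + 20*(-35)) - 14)*(-547) = ((240 - 700) - 14)*(-547) = (-460 - 14)*(-547) = -474*(-547) = 259278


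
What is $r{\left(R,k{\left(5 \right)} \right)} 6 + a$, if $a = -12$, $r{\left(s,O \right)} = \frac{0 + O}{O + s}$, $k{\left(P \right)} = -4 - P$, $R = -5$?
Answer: $- \frac{57}{7} \approx -8.1429$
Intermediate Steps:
$r{\left(s,O \right)} = \frac{O}{O + s}$
$r{\left(R,k{\left(5 \right)} \right)} 6 + a = \frac{-4 - 5}{\left(-4 - 5\right) - 5} \cdot 6 - 12 = - \frac{9}{-9 - 5} \cdot 6 - 12 = - \frac{9}{-14} \cdot 6 - 12 = \left(-9\right) \left(- \frac{1}{14}\right) 6 - 12 = \frac{9}{14} \cdot 6 - 12 = \frac{27}{7} - 12 = - \frac{57}{7}$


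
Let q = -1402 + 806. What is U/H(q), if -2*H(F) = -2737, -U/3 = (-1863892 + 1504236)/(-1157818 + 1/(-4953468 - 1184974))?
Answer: -13246364975712/19452402676467509 ≈ -0.00068096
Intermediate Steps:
U = -6623182487856/7107198639557 (U = -3*(-1863892 + 1504236)/(-1157818 + 1/(-4953468 - 1184974)) = -(-1078968)/(-1157818 + 1/(-6138442)) = -(-1078968)/(-1157818 - 1/6138442) = -(-1078968)/(-7107198639557/6138442) = -(-1078968)*(-6138442)/7107198639557 = -3*2207727495952/7107198639557 = -6623182487856/7107198639557 ≈ -0.93190)
q = -596
H(F) = 2737/2 (H(F) = -1/2*(-2737) = 2737/2)
U/H(q) = -6623182487856/(7107198639557*2737/2) = -6623182487856/7107198639557*2/2737 = -13246364975712/19452402676467509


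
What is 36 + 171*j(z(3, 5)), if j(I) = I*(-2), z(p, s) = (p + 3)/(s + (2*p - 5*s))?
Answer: 1278/7 ≈ 182.57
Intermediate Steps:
z(p, s) = (3 + p)/(-4*s + 2*p) (z(p, s) = (3 + p)/(s + (-5*s + 2*p)) = (3 + p)/(-4*s + 2*p))
j(I) = -2*I
36 + 171*j(z(3, 5)) = 36 + 171*(-(3 + 3)/(3 - 2*5)) = 36 + 171*(-6/(3 - 10)) = 36 + 171*(-6/(-7)) = 36 + 171*(-(-1)*6/7) = 36 + 171*(-2*(-3/7)) = 36 + 171*(6/7) = 36 + 1026/7 = 1278/7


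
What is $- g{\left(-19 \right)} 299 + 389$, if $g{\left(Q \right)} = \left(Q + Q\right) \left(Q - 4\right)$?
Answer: $-260937$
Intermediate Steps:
$g{\left(Q \right)} = 2 Q \left(-4 + Q\right)$
$- g{\left(-19 \right)} 299 + 389 = - 2 \left(-19\right) \left(-4 - 19\right) 299 + 389 = - 2 \left(-19\right) \left(-23\right) 299 + 389 = \left(-1\right) 874 \cdot 299 + 389 = \left(-874\right) 299 + 389 = -261326 + 389 = -260937$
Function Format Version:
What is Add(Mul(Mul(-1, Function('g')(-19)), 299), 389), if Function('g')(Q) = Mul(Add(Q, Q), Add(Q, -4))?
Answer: -260937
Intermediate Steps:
Function('g')(Q) = Mul(2, Q, Add(-4, Q)) (Function('g')(Q) = Mul(Mul(2, Q), Add(-4, Q)) = Mul(2, Q, Add(-4, Q)))
Add(Mul(Mul(-1, Function('g')(-19)), 299), 389) = Add(Mul(Mul(-1, Mul(2, -19, Add(-4, -19))), 299), 389) = Add(Mul(Mul(-1, Mul(2, -19, -23)), 299), 389) = Add(Mul(Mul(-1, 874), 299), 389) = Add(Mul(-874, 299), 389) = Add(-261326, 389) = -260937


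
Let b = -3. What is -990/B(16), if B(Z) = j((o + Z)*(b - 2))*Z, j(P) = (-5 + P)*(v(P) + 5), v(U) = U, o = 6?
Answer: -33/6440 ≈ -0.0051242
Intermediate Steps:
j(P) = (-5 + P)*(5 + P) (j(P) = (-5 + P)*(P + 5) = (-5 + P)*(5 + P))
B(Z) = Z*(-25 + (-30 - 5*Z)**2) (B(Z) = (-25 + ((6 + Z)*(-3 - 2))**2)*Z = (-25 + ((6 + Z)*(-5))**2)*Z = (-25 + (-30 - 5*Z)**2)*Z = Z*(-25 + (-30 - 5*Z)**2))
-990/B(16) = -990*1/(400*(-1 + (6 + 16)**2)) = -990*1/(400*(-1 + 22**2)) = -990*1/(400*(-1 + 484)) = -990/(25*16*483) = -990/193200 = -990*1/193200 = -33/6440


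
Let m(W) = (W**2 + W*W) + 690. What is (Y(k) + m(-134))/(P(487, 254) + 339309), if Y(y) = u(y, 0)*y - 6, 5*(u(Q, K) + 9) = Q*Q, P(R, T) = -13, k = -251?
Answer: -488093/53015 ≈ -9.2067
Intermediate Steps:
u(Q, K) = -9 + Q**2/5 (u(Q, K) = -9 + (Q*Q)/5 = -9 + Q**2/5)
m(W) = 690 + 2*W**2 (m(W) = (W**2 + W**2) + 690 = 2*W**2 + 690 = 690 + 2*W**2)
Y(y) = -6 + y*(-9 + y**2/5) (Y(y) = (-9 + y**2/5)*y - 6 = y*(-9 + y**2/5) - 6 = -6 + y*(-9 + y**2/5))
(Y(k) + m(-134))/(P(487, 254) + 339309) = ((-6 + (1/5)*(-251)*(-45 + (-251)**2)) + (690 + 2*(-134)**2))/(-13 + 339309) = ((-6 + (1/5)*(-251)*(-45 + 63001)) + (690 + 2*17956))/339296 = ((-6 + (1/5)*(-251)*62956) + (690 + 35912))*(1/339296) = ((-6 - 15801956/5) + 36602)*(1/339296) = (-15801986/5 + 36602)*(1/339296) = -15618976/5*1/339296 = -488093/53015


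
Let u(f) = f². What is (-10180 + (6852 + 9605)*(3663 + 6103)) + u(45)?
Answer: 160710907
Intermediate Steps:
(-10180 + (6852 + 9605)*(3663 + 6103)) + u(45) = (-10180 + (6852 + 9605)*(3663 + 6103)) + 45² = (-10180 + 16457*9766) + 2025 = (-10180 + 160719062) + 2025 = 160708882 + 2025 = 160710907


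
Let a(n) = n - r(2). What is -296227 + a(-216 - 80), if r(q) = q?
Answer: -296525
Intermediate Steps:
a(n) = -2 + n (a(n) = n - 1*2 = n - 2 = -2 + n)
-296227 + a(-216 - 80) = -296227 + (-2 + (-216 - 80)) = -296227 + (-2 - 296) = -296227 - 298 = -296525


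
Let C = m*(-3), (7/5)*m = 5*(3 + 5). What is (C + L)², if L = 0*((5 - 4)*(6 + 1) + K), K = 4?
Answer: 360000/49 ≈ 7346.9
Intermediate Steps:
m = 200/7 (m = 5*(5*(3 + 5))/7 = 5*(5*8)/7 = (5/7)*40 = 200/7 ≈ 28.571)
C = -600/7 (C = (200/7)*(-3) = -600/7 ≈ -85.714)
L = 0 (L = 0*((5 - 4)*(6 + 1) + 4) = 0*(1*7 + 4) = 0*(7 + 4) = 0*11 = 0)
(C + L)² = (-600/7 + 0)² = (-600/7)² = 360000/49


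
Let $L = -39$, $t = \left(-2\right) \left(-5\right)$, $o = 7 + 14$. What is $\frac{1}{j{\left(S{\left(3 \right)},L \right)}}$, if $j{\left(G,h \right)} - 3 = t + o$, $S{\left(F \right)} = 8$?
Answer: $\frac{1}{34} \approx 0.029412$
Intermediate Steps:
$o = 21$
$t = 10$
$j{\left(G,h \right)} = 34$ ($j{\left(G,h \right)} = 3 + \left(10 + 21\right) = 3 + 31 = 34$)
$\frac{1}{j{\left(S{\left(3 \right)},L \right)}} = \frac{1}{34}$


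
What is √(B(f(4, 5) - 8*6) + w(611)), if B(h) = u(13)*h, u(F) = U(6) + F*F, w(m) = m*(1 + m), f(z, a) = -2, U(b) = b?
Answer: √365182 ≈ 604.30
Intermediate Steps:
u(F) = 6 + F² (u(F) = 6 + F*F = 6 + F²)
B(h) = 175*h (B(h) = (6 + 13²)*h = (6 + 169)*h = 175*h)
√(B(f(4, 5) - 8*6) + w(611)) = √(175*(-2 - 8*6) + 611*(1 + 611)) = √(175*(-2 - 48) + 611*612) = √(175*(-50) + 373932) = √(-8750 + 373932) = √365182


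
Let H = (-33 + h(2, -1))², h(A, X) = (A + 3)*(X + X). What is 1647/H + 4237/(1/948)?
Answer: 7426835571/1849 ≈ 4.0167e+6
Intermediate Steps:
h(A, X) = 2*X*(3 + A) (h(A, X) = (3 + A)*(2*X) = 2*X*(3 + A))
H = 1849 (H = (-33 + 2*(-1)*(3 + 2))² = (-33 + 2*(-1)*5)² = (-33 - 10)² = (-43)² = 1849)
1647/H + 4237/(1/948) = 1647/1849 + 4237/(1/948) = 1647*(1/1849) + 4237/(1/948) = 1647/1849 + 4237*948 = 1647/1849 + 4016676 = 7426835571/1849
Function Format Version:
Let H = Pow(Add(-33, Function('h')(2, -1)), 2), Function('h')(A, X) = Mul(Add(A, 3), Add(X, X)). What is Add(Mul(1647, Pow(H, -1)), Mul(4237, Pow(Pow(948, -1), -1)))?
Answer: Rational(7426835571, 1849) ≈ 4.0167e+6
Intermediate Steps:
Function('h')(A, X) = Mul(2, X, Add(3, A)) (Function('h')(A, X) = Mul(Add(3, A), Mul(2, X)) = Mul(2, X, Add(3, A)))
H = 1849 (H = Pow(Add(-33, Mul(2, -1, Add(3, 2))), 2) = Pow(Add(-33, Mul(2, -1, 5)), 2) = Pow(Add(-33, -10), 2) = Pow(-43, 2) = 1849)
Add(Mul(1647, Pow(H, -1)), Mul(4237, Pow(Pow(948, -1), -1))) = Add(Mul(1647, Pow(1849, -1)), Mul(4237, Pow(Pow(948, -1), -1))) = Add(Mul(1647, Rational(1, 1849)), Mul(4237, Pow(Rational(1, 948), -1))) = Add(Rational(1647, 1849), Mul(4237, 948)) = Add(Rational(1647, 1849), 4016676) = Rational(7426835571, 1849)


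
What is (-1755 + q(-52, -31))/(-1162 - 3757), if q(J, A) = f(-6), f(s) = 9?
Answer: 1746/4919 ≈ 0.35495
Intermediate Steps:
q(J, A) = 9
(-1755 + q(-52, -31))/(-1162 - 3757) = (-1755 + 9)/(-1162 - 3757) = -1746/(-4919) = -1746*(-1/4919) = 1746/4919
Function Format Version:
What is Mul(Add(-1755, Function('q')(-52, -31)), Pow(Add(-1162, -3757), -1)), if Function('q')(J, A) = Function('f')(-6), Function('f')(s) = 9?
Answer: Rational(1746, 4919) ≈ 0.35495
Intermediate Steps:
Function('q')(J, A) = 9
Mul(Add(-1755, Function('q')(-52, -31)), Pow(Add(-1162, -3757), -1)) = Mul(Add(-1755, 9), Pow(Add(-1162, -3757), -1)) = Mul(-1746, Pow(-4919, -1)) = Mul(-1746, Rational(-1, 4919)) = Rational(1746, 4919)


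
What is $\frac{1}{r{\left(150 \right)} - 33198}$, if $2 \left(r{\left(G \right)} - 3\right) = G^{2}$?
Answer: $- \frac{1}{21945} \approx -4.5568 \cdot 10^{-5}$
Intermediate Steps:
$r{\left(G \right)} = 3 + \frac{G^{2}}{2}$
$\frac{1}{r{\left(150 \right)} - 33198} = \frac{1}{\left(3 + \frac{150^{2}}{2}\right) - 33198} = \frac{1}{\left(3 + \frac{1}{2} \cdot 22500\right) - 33198} = \frac{1}{\left(3 + 11250\right) - 33198} = \frac{1}{11253 - 33198} = \frac{1}{-21945} = - \frac{1}{21945}$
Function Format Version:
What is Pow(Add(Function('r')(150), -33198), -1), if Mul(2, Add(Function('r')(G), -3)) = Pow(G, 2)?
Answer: Rational(-1, 21945) ≈ -4.5568e-5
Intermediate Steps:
Function('r')(G) = Add(3, Mul(Rational(1, 2), Pow(G, 2)))
Pow(Add(Function('r')(150), -33198), -1) = Pow(Add(Add(3, Mul(Rational(1, 2), Pow(150, 2))), -33198), -1) = Pow(Add(Add(3, Mul(Rational(1, 2), 22500)), -33198), -1) = Pow(Add(Add(3, 11250), -33198), -1) = Pow(Add(11253, -33198), -1) = Pow(-21945, -1) = Rational(-1, 21945)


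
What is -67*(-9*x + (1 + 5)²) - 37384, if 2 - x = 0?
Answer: -38590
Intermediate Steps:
x = 2 (x = 2 - 1*0 = 2 + 0 = 2)
-67*(-9*x + (1 + 5)²) - 37384 = -67*(-9*2 + (1 + 5)²) - 37384 = -67*(-18 + 6²) - 37384 = -67*(-18 + 36) - 37384 = -67*18 - 37384 = -1206 - 37384 = -38590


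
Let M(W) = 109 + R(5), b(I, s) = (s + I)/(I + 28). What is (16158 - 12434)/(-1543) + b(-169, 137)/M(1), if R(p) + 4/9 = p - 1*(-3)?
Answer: -183456244/76074529 ≈ -2.4115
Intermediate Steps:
R(p) = 23/9 + p (R(p) = -4/9 + (p - 1*(-3)) = -4/9 + (p + 3) = -4/9 + (3 + p) = 23/9 + p)
b(I, s) = (I + s)/(28 + I)
M(W) = 1049/9 (M(W) = 109 + (23/9 + 5) = 109 + 68/9 = 1049/9)
(16158 - 12434)/(-1543) + b(-169, 137)/M(1) = (16158 - 12434)/(-1543) + ((-169 + 137)/(28 - 169))/(1049/9) = 3724*(-1/1543) + (-32/(-141))*(9/1049) = -3724/1543 - 1/141*(-32)*(9/1049) = -3724/1543 + (32/141)*(9/1049) = -3724/1543 + 96/49303 = -183456244/76074529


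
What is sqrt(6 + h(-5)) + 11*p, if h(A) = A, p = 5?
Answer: 56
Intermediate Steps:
sqrt(6 + h(-5)) + 11*p = sqrt(6 - 5) + 11*5 = sqrt(1) + 55 = 1 + 55 = 56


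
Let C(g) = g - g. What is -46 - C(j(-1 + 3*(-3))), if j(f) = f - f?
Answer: -46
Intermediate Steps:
j(f) = 0
C(g) = 0
-46 - C(j(-1 + 3*(-3))) = -46 - 1*0 = -46 + 0 = -46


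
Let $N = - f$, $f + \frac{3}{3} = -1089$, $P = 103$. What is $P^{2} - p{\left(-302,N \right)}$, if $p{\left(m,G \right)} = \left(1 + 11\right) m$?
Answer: $14233$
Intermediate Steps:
$f = -1090$ ($f = -1 - 1089 = -1090$)
$N = 1090$ ($N = \left(-1\right) \left(-1090\right) = 1090$)
$p{\left(m,G \right)} = 12 m$
$P^{2} - p{\left(-302,N \right)} = 103^{2} - 12 \left(-302\right) = 10609 - -3624 = 10609 + 3624 = 14233$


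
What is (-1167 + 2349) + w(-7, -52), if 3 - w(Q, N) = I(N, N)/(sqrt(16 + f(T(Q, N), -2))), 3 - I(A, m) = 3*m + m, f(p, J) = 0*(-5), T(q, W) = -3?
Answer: 4529/4 ≈ 1132.3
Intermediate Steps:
f(p, J) = 0
I(A, m) = 3 - 4*m (I(A, m) = 3 - (3*m + m) = 3 - 4*m)
w(Q, N) = 9/4 + N (w(Q, N) = 3 - (3 - 4*N)/(sqrt(16 + 0)) = 3 - (3 - 4*N)/(sqrt(16)) = 3 - (3 - 4*N)/4 = 3 - (3/4 - N) = 3 + (-3/4 + N) = 9/4 + N)
(-1167 + 2349) + w(-7, -52) = (-1167 + 2349) + (9/4 - 52) = 1182 - 199/4 = 4529/4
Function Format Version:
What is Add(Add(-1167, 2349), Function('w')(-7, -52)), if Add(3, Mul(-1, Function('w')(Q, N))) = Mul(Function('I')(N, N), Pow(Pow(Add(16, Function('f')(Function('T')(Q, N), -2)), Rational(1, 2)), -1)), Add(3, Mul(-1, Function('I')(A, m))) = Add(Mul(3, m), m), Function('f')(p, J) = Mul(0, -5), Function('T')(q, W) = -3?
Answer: Rational(4529, 4) ≈ 1132.3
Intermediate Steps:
Function('f')(p, J) = 0
Function('I')(A, m) = Add(3, Mul(-4, m)) (Function('I')(A, m) = Add(3, Mul(-1, Add(Mul(3, m), m))) = Add(3, Mul(-1, Mul(4, m))) = Add(3, Mul(-4, m)))
Function('w')(Q, N) = Add(Rational(9, 4), N) (Function('w')(Q, N) = Add(3, Mul(-1, Mul(Add(3, Mul(-4, N)), Pow(Pow(Add(16, 0), Rational(1, 2)), -1)))) = Add(3, Mul(-1, Mul(Add(3, Mul(-4, N)), Pow(Pow(16, Rational(1, 2)), -1)))) = Add(3, Mul(-1, Mul(Add(3, Mul(-4, N)), Pow(4, -1)))) = Add(3, Mul(-1, Mul(Add(3, Mul(-4, N)), Rational(1, 4)))) = Add(3, Mul(-1, Add(Rational(3, 4), Mul(-1, N)))) = Add(3, Add(Rational(-3, 4), N)) = Add(Rational(9, 4), N))
Add(Add(-1167, 2349), Function('w')(-7, -52)) = Add(Add(-1167, 2349), Add(Rational(9, 4), -52)) = Add(1182, Rational(-199, 4)) = Rational(4529, 4)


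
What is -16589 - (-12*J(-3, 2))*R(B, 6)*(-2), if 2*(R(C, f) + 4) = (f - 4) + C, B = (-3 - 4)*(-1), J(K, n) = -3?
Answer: -16553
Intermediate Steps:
B = 7 (B = -7*(-1) = 7)
R(C, f) = -6 + C/2 + f/2 (R(C, f) = -4 + ((f - 4) + C)/2 = -4 + ((-4 + f) + C)/2 = -4 + (-4 + C + f)/2 = -4 + (-2 + C/2 + f/2) = -6 + C/2 + f/2)
-16589 - (-12*J(-3, 2))*R(B, 6)*(-2) = -16589 - (-12*(-3))*(-6 + (½)*7 + (½)*6)*(-2) = -16589 - 36*(-6 + 7/2 + 3)*(-2) = -16589 - 36*(½)*(-2) = -16589 - 36*(-1) = -16589 - 1*(-36) = -16589 + 36 = -16553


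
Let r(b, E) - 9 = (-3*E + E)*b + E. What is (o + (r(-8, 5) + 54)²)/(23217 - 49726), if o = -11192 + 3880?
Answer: -14592/26509 ≈ -0.55045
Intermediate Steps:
o = -7312
r(b, E) = 9 + E - 2*E*b (r(b, E) = 9 + ((-3*E + E)*b + E) = 9 + ((-2*E)*b + E) = 9 + (-2*E*b + E) = 9 + (E - 2*E*b) = 9 + E - 2*E*b)
(o + (r(-8, 5) + 54)²)/(23217 - 49726) = (-7312 + ((9 + 5 - 2*5*(-8)) + 54)²)/(23217 - 49726) = (-7312 + ((9 + 5 + 80) + 54)²)/(-26509) = (-7312 + (94 + 54)²)*(-1/26509) = (-7312 + 148²)*(-1/26509) = (-7312 + 21904)*(-1/26509) = 14592*(-1/26509) = -14592/26509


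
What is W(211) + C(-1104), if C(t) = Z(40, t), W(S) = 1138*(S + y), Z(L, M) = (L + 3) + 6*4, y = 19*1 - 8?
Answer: 252703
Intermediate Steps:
y = 11 (y = 19 - 8 = 11)
Z(L, M) = 27 + L (Z(L, M) = (3 + L) + 24 = 27 + L)
W(S) = 12518 + 1138*S (W(S) = 1138*(S + 11) = 1138*(11 + S) = 12518 + 1138*S)
C(t) = 67 (C(t) = 27 + 40 = 67)
W(211) + C(-1104) = (12518 + 1138*211) + 67 = (12518 + 240118) + 67 = 252636 + 67 = 252703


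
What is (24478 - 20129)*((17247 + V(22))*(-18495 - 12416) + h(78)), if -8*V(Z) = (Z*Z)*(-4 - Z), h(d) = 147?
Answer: -2530008452677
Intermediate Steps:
V(Z) = -Z²*(-4 - Z)/8 (V(Z) = -Z*Z*(-4 - Z)/8 = -Z²*(-4 - Z)/8)
(24478 - 20129)*((17247 + V(22))*(-18495 - 12416) + h(78)) = (24478 - 20129)*((17247 + (⅛)*22²*(4 + 22))*(-18495 - 12416) + 147) = 4349*((17247 + (⅛)*484*26)*(-30911) + 147) = 4349*((17247 + 1573)*(-30911) + 147) = 4349*(18820*(-30911) + 147) = 4349*(-581745020 + 147) = 4349*(-581744873) = -2530008452677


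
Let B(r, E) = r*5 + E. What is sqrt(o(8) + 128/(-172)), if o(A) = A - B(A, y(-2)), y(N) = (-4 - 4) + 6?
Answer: I*sqrt(56846)/43 ≈ 5.5447*I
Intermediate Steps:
y(N) = -2 (y(N) = -8 + 6 = -2)
B(r, E) = E + 5*r (B(r, E) = 5*r + E = E + 5*r)
o(A) = 2 - 4*A (o(A) = A - (-2 + 5*A) = A + (2 - 5*A) = 2 - 4*A)
sqrt(o(8) + 128/(-172)) = sqrt((2 - 4*8) + 128/(-172)) = sqrt((2 - 32) + 128*(-1/172)) = sqrt(-30 - 32/43) = sqrt(-1322/43) = I*sqrt(56846)/43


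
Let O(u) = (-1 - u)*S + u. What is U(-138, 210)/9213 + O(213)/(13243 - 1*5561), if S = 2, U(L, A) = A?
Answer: -122525/23591422 ≈ -0.0051936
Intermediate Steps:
O(u) = -2 - u (O(u) = (-1 - u)*2 + u = (-2 - 2*u) + u = -2 - u)
U(-138, 210)/9213 + O(213)/(13243 - 1*5561) = 210/9213 + (-2 - 1*213)/(13243 - 1*5561) = 210*(1/9213) + (-2 - 213)/(13243 - 5561) = 70/3071 - 215/7682 = -122525/23591422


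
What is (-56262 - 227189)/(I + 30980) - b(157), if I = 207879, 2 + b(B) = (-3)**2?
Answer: -1955464/238859 ≈ -8.1867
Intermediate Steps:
b(B) = 7 (b(B) = -2 + (-3)**2 = -2 + 9 = 7)
(-56262 - 227189)/(I + 30980) - b(157) = (-56262 - 227189)/(207879 + 30980) - 1*7 = -283451/238859 - 7 = -1955464/238859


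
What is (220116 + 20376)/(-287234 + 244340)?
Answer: -40082/7149 ≈ -5.6067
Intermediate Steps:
(220116 + 20376)/(-287234 + 244340) = 240492/(-42894) = 240492*(-1/42894) = -40082/7149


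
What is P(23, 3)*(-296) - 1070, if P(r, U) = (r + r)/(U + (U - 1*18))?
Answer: 194/3 ≈ 64.667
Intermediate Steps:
P(r, U) = 2*r/(-18 + 2*U) (P(r, U) = (2*r)/(U + (U - 18)) = (2*r)/(U + (-18 + U)) = (2*r)/(-18 + 2*U) = 2*r/(-18 + 2*U))
P(23, 3)*(-296) - 1070 = (23/(-9 + 3))*(-296) - 1070 = (23/(-6))*(-296) - 1070 = (23*(-⅙))*(-296) - 1070 = -23/6*(-296) - 1070 = 3404/3 - 1070 = 194/3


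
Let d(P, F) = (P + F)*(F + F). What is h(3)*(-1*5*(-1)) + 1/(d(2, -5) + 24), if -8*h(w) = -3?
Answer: 409/216 ≈ 1.8935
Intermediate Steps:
d(P, F) = 2*F*(F + P) (d(P, F) = (F + P)*(2*F) = 2*F*(F + P))
h(w) = 3/8 (h(w) = -1/8*(-3) = 3/8)
h(3)*(-1*5*(-1)) + 1/(d(2, -5) + 24) = 3*(-1*5*(-1))/8 + 1/(2*(-5)*(-5 + 2) + 24) = 3*(-5*(-1))/8 + 1/(2*(-5)*(-3) + 24) = (3/8)*5 + 1/(30 + 24) = 15/8 + 1/54 = 409/216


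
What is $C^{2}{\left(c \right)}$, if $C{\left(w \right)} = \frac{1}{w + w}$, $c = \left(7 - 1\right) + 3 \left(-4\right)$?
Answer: $\frac{1}{144} \approx 0.0069444$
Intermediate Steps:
$c = -6$ ($c = 6 - 12 = -6$)
$C{\left(w \right)} = \frac{1}{2 w}$
$C^{2}{\left(c \right)} = \left(\frac{1}{2 \left(-6\right)}\right)^{2} = \left(\frac{1}{2} \left(- \frac{1}{6}\right)\right)^{2} = \left(- \frac{1}{12}\right)^{2} = \frac{1}{144}$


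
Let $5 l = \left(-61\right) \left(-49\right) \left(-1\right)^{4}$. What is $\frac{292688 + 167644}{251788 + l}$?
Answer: $\frac{767220}{420643} \approx 1.8239$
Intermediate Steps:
$l = \frac{2989}{5}$ ($l = \frac{\left(-61\right) \left(-49\right) \left(-1\right)^{4}}{5} = \frac{2989 \cdot 1}{5} = \frac{1}{5} \cdot 2989 = \frac{2989}{5} \approx 597.8$)
$\frac{292688 + 167644}{251788 + l} = \frac{292688 + 167644}{251788 + \frac{2989}{5}} = \frac{460332}{\frac{1261929}{5}} = 460332 \cdot \frac{5}{1261929} = \frac{767220}{420643}$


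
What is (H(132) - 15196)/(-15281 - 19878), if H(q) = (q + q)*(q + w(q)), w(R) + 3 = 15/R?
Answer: -18890/35159 ≈ -0.53727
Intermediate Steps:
w(R) = -3 + 15/R
H(q) = 2*q*(-3 + q + 15/q) (H(q) = (q + q)*(q + (-3 + 15/q)) = (2*q)*(-3 + q + 15/q) = 2*q*(-3 + q + 15/q))
(H(132) - 15196)/(-15281 - 19878) = ((30 + 2*132*(-3 + 132)) - 15196)/(-15281 - 19878) = ((30 + 2*132*129) - 15196)/(-35159) = ((30 + 34056) - 15196)*(-1/35159) = (34086 - 15196)*(-1/35159) = 18890*(-1/35159) = -18890/35159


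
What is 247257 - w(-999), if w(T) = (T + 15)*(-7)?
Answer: 240369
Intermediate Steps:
w(T) = -105 - 7*T (w(T) = (15 + T)*(-7) = -105 - 7*T)
247257 - w(-999) = 247257 - (-105 - 7*(-999)) = 247257 - (-105 + 6993) = 247257 - 1*6888 = 247257 - 6888 = 240369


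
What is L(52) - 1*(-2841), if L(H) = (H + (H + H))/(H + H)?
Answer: 5685/2 ≈ 2842.5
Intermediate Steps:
L(H) = 3/2 (L(H) = (H + 2*H)/((2*H)) = (3*H)*(1/(2*H)) = 3/2)
L(52) - 1*(-2841) = 3/2 - 1*(-2841) = 3/2 + 2841 = 5685/2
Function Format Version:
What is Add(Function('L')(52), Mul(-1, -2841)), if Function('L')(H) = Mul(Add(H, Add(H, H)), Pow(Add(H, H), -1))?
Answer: Rational(5685, 2) ≈ 2842.5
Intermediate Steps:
Function('L')(H) = Rational(3, 2) (Function('L')(H) = Mul(Add(H, Mul(2, H)), Pow(Mul(2, H), -1)) = Mul(Mul(3, H), Mul(Rational(1, 2), Pow(H, -1))) = Rational(3, 2))
Add(Function('L')(52), Mul(-1, -2841)) = Add(Rational(3, 2), Mul(-1, -2841)) = Add(Rational(3, 2), 2841) = Rational(5685, 2)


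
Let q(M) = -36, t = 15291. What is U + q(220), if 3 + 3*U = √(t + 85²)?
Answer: -37 + 2*√5629/3 ≈ 13.018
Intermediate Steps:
U = -1 + 2*√5629/3 (U = -1 + √(15291 + 85²)/3 = -1 + √(15291 + 7225)/3 = -1 + √22516/3 = -1 + (2*√5629)/3 = -1 + 2*√5629/3 ≈ 49.018)
U + q(220) = (-1 + 2*√5629/3) - 36 = -37 + 2*√5629/3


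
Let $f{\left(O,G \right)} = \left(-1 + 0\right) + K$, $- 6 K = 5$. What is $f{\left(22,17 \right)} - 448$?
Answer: $- \frac{2699}{6} \approx -449.83$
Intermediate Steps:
$K = - \frac{5}{6}$ ($K = \left(- \frac{1}{6}\right) 5 = - \frac{5}{6} \approx -0.83333$)
$f{\left(O,G \right)} = - \frac{11}{6}$ ($f{\left(O,G \right)} = \left(-1 + 0\right) - \frac{5}{6} = -1 - \frac{5}{6} = - \frac{11}{6}$)
$f{\left(22,17 \right)} - 448 = - \frac{11}{6} - 448 = - \frac{2699}{6}$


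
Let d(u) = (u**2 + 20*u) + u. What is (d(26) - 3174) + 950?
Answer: -1002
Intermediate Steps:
d(u) = u**2 + 21*u
(d(26) - 3174) + 950 = (26*(21 + 26) - 3174) + 950 = (26*47 - 3174) + 950 = (1222 - 3174) + 950 = -1952 + 950 = -1002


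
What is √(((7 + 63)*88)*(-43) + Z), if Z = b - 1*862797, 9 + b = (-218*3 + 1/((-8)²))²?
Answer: I*√2867160831/64 ≈ 836.65*I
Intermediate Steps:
b = 1751804161/4096 (b = -9 + (-218*3 + 1/((-8)²))² = -9 + (-654 + 1/64)² = -9 + (-41855/64)² = -9 + 1751841025/4096 = 1751804161/4096 ≈ 4.2769e+5)
Z = -1782212351/4096 (Z = 1751804161/4096 - 1*862797 = 1751804161/4096 - 862797 = -1782212351/4096 ≈ -4.3511e+5)
√(((7 + 63)*88)*(-43) + Z) = √(((7 + 63)*88)*(-43) - 1782212351/4096) = √((70*88)*(-43) - 1782212351/4096) = √(6160*(-43) - 1782212351/4096) = √(-264880 - 1782212351/4096) = √(-2867160831/4096) = I*√2867160831/64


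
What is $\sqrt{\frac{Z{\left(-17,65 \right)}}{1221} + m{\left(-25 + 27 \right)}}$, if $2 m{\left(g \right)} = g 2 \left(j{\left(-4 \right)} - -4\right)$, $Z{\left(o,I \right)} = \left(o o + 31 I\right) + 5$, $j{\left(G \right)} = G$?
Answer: $\frac{\sqrt{2819289}}{1221} \approx 1.3752$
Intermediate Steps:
$Z{\left(o,I \right)} = 5 + o^{2} + 31 I$ ($Z{\left(o,I \right)} = \left(o^{2} + 31 I\right) + 5 = 5 + o^{2} + 31 I$)
$m{\left(g \right)} = 0$ ($m{\left(g \right)} = \frac{g 2 \left(-4 - -4\right)}{2} = \frac{2 g \left(-4 + 4\right)}{2} = \frac{2 g 0}{2} = \frac{1}{2} \cdot 0 = 0$)
$\sqrt{\frac{Z{\left(-17,65 \right)}}{1221} + m{\left(-25 + 27 \right)}} = \sqrt{\frac{5 + \left(-17\right)^{2} + 31 \cdot 65}{1221} + 0} = \sqrt{\left(5 + 289 + 2015\right) \frac{1}{1221} + 0} = \sqrt{2309 \cdot \frac{1}{1221} + 0} = \sqrt{\frac{2309}{1221} + 0} = \sqrt{\frac{2309}{1221}} = \frac{\sqrt{2819289}}{1221}$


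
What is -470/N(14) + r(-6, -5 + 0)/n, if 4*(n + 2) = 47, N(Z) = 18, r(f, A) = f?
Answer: -3127/117 ≈ -26.727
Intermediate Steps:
n = 39/4 (n = -2 + (1/4)*47 = -2 + 47/4 = 39/4 ≈ 9.7500)
-470/N(14) + r(-6, -5 + 0)/n = -470/18 - 6/39/4 = -470*1/18 - 6*4/39 = -235/9 - 8/13 = -3127/117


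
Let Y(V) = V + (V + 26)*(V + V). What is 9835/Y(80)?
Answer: 1967/3408 ≈ 0.57717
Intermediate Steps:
Y(V) = V + 2*V*(26 + V) (Y(V) = V + (26 + V)*(2*V) = V + 2*V*(26 + V))
9835/Y(80) = 9835/((80*(53 + 2*80))) = 9835/((80*(53 + 160))) = 9835/((80*213)) = 9835/17040 = 9835*(1/17040) = 1967/3408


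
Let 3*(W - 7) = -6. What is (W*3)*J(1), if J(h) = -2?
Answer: -30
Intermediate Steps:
W = 5 (W = 7 + (1/3)*(-6) = 7 - 2 = 5)
(W*3)*J(1) = (5*3)*(-2) = 15*(-2) = -30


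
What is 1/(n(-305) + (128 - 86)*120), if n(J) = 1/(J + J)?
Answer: 610/3074399 ≈ 0.00019841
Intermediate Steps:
n(J) = 1/(2*J)
1/(n(-305) + (128 - 86)*120) = 1/((1/2)/(-305) + (128 - 86)*120) = 1/((1/2)*(-1/305) + 42*120) = 1/(-1/610 + 5040) = 1/(3074399/610) = 610/3074399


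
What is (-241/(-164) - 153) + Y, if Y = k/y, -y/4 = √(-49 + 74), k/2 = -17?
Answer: -122861/820 ≈ -149.83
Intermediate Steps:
k = -34 (k = 2*(-17) = -34)
y = -20 (y = -4*√(-49 + 74) = -4*√25 = -4*5 = -20)
Y = 17/10 (Y = -34/(-20) = -34*(-1/20) = 17/10 ≈ 1.7000)
(-241/(-164) - 153) + Y = (-241/(-164) - 153) + 17/10 = (-241*(-1/164) - 153) + 17/10 = (241/164 - 153) + 17/10 = -24851/164 + 17/10 = -122861/820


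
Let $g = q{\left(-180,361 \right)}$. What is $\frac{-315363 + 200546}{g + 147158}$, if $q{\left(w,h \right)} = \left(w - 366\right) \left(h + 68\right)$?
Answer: $\frac{114817}{87076} \approx 1.3186$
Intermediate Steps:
$q{\left(w,h \right)} = \left(-366 + w\right) \left(68 + h\right)$
$g = -234234$ ($g = -24888 - 132126 + 68 \left(-180\right) + 361 \left(-180\right) = -24888 - 132126 - 12240 - 64980 = -234234$)
$\frac{-315363 + 200546}{g + 147158} = \frac{-315363 + 200546}{-234234 + 147158} = - \frac{114817}{-87076} = \left(-114817\right) \left(- \frac{1}{87076}\right) = \frac{114817}{87076}$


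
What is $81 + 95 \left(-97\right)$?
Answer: $-9134$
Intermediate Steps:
$81 + 95 \left(-97\right) = 81 - 9215 = -9134$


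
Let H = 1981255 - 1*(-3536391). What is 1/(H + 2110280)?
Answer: 1/7627926 ≈ 1.3110e-7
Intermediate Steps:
H = 5517646 (H = 1981255 + 3536391 = 5517646)
1/(H + 2110280) = 1/(5517646 + 2110280) = 1/7627926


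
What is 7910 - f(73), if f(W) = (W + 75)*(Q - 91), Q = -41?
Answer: 27446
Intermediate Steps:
f(W) = -9900 - 132*W (f(W) = (W + 75)*(-41 - 91) = (75 + W)*(-132) = -9900 - 132*W)
7910 - f(73) = 7910 - (-9900 - 132*73) = 7910 - (-9900 - 9636) = 7910 - 1*(-19536) = 7910 + 19536 = 27446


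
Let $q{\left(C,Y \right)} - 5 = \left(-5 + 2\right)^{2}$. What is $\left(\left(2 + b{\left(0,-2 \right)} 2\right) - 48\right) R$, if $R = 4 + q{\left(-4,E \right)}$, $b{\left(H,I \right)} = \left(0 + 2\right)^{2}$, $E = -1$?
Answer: $-684$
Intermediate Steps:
$q{\left(C,Y \right)} = 14$ ($q{\left(C,Y \right)} = 5 + \left(-5 + 2\right)^{2} = 5 + \left(-3\right)^{2} = 5 + 9 = 14$)
$b{\left(H,I \right)} = 4$ ($b{\left(H,I \right)} = 2^{2} = 4$)
$R = 18$ ($R = 4 + 14 = 18$)
$\left(\left(2 + b{\left(0,-2 \right)} 2\right) - 48\right) R = \left(\left(2 + 4 \cdot 2\right) - 48\right) 18 = \left(\left(2 + 8\right) - 48\right) 18 = \left(10 - 48\right) 18 = \left(-38\right) 18 = -684$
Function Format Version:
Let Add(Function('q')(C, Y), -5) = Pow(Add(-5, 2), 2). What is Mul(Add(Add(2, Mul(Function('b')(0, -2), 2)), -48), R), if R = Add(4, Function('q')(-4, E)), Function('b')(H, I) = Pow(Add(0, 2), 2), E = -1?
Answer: -684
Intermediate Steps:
Function('q')(C, Y) = 14 (Function('q')(C, Y) = Add(5, Pow(Add(-5, 2), 2)) = Add(5, Pow(-3, 2)) = Add(5, 9) = 14)
Function('b')(H, I) = 4 (Function('b')(H, I) = Pow(2, 2) = 4)
R = 18 (R = Add(4, 14) = 18)
Mul(Add(Add(2, Mul(Function('b')(0, -2), 2)), -48), R) = Mul(Add(Add(2, Mul(4, 2)), -48), 18) = Mul(Add(Add(2, 8), -48), 18) = Mul(Add(10, -48), 18) = Mul(-38, 18) = -684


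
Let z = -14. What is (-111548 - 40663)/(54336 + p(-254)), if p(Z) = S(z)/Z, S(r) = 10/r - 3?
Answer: -135315579/48304717 ≈ -2.8013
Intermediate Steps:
S(r) = -3 + 10/r
p(Z) = -26/(7*Z) (p(Z) = (-3 + 10/(-14))/Z = (-3 + 10*(-1/14))/Z = (-3 - 5/7)/Z = -26/(7*Z))
(-111548 - 40663)/(54336 + p(-254)) = (-111548 - 40663)/(54336 - 26/7/(-254)) = -152211/(54336 - 26/7*(-1/254)) = -152211/(54336 + 13/889) = -152211/48304717/889 = -152211*889/48304717 = -135315579/48304717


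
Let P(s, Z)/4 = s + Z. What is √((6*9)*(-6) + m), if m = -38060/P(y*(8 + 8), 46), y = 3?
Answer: I*√3757274/94 ≈ 20.621*I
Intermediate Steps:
P(s, Z) = 4*Z + 4*s (P(s, Z) = 4*(s + Z) = 4*(Z + s) = 4*Z + 4*s)
m = -9515/94 (m = -38060/(4*46 + 4*(3*(8 + 8))) = -38060/(184 + 4*(3*16)) = -38060/(184 + 4*48) = -38060/(184 + 192) = -38060/376 = -38060*1/376 = -9515/94 ≈ -101.22)
√((6*9)*(-6) + m) = √((6*9)*(-6) - 9515/94) = √(54*(-6) - 9515/94) = √(-324 - 9515/94) = √(-39971/94) = I*√3757274/94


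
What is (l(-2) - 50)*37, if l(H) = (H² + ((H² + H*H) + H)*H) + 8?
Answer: -1850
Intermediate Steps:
l(H) = 8 + H² + H*(H + 2*H²) (l(H) = (H² + ((H² + H²) + H)*H) + 8 = (H² + (2*H² + H)*H) + 8 = (H² + (H + 2*H²)*H) + 8 = (H² + H*(H + 2*H²)) + 8 = 8 + H² + H*(H + 2*H²))
(l(-2) - 50)*37 = ((8 + 2*(-2)² + 2*(-2)³) - 50)*37 = ((8 + 2*4 + 2*(-8)) - 50)*37 = ((8 + 8 - 16) - 50)*37 = (0 - 50)*37 = -50*37 = -1850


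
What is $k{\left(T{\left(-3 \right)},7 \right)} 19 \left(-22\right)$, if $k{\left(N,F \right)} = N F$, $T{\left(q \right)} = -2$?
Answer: $5852$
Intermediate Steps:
$k{\left(N,F \right)} = F N$
$k{\left(T{\left(-3 \right)},7 \right)} 19 \left(-22\right) = 7 \left(-2\right) 19 \left(-22\right) = \left(-14\right) 19 \left(-22\right) = \left(-266\right) \left(-22\right) = 5852$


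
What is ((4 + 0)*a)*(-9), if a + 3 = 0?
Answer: 108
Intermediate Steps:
a = -3 (a = -3 + 0 = -3)
((4 + 0)*a)*(-9) = ((4 + 0)*(-3))*(-9) = (4*(-3))*(-9) = -12*(-9) = 108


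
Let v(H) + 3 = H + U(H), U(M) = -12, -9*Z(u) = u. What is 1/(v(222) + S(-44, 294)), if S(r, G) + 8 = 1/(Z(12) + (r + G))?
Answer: 746/148457 ≈ 0.0050250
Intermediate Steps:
Z(u) = -u/9
S(r, G) = -8 + 1/(-4/3 + G + r) (S(r, G) = -8 + 1/(-⅑*12 + (r + G)) = -8 + 1/(-4/3 + (G + r)) = -8 + 1/(-4/3 + G + r))
v(H) = -15 + H (v(H) = -3 + (H - 12) = -3 + (-12 + H) = -15 + H)
1/(v(222) + S(-44, 294)) = 1/((-15 + 222) + (35 - 24*294 - 24*(-44))/(-4 + 3*294 + 3*(-44))) = 1/(207 + (35 - 7056 + 1056)/(-4 + 882 - 132)) = 1/(207 - 5965/746) = 1/(148457/746) = 746/148457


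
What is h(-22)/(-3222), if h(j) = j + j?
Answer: 22/1611 ≈ 0.013656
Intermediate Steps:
h(j) = 2*j
h(-22)/(-3222) = (2*(-22))/(-3222) = -44*(-1/3222) = 22/1611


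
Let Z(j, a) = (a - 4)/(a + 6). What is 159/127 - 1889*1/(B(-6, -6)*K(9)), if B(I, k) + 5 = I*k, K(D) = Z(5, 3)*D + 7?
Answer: -210329/23622 ≈ -8.9039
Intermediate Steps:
Z(j, a) = (-4 + a)/(6 + a)
K(D) = 7 - D/9 (K(D) = ((-4 + 3)/(6 + 3))*D + 7 = (-1/9)*D + 7 = ((⅑)*(-1))*D + 7 = -D/9 + 7 = 7 - D/9)
B(I, k) = -5 + I*k
159/127 - 1889*1/(B(-6, -6)*K(9)) = 159/127 - 1889*1/((-5 - 6*(-6))*(7 - ⅑*9)) = 159*(1/127) - 1889*1/((-5 + 36)*(7 - 1)) = 159/127 - 1889/(6*31) = 159/127 - 1889/186 = -210329/23622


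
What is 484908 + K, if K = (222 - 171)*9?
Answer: 485367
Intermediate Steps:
K = 459 (K = 51*9 = 459)
484908 + K = 484908 + 459 = 485367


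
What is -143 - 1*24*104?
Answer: -2639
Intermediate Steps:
-143 - 1*24*104 = -143 - 24*104 = -143 - 2496 = -2639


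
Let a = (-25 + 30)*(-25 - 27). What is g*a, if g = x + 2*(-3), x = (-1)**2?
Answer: 1300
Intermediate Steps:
x = 1
g = -5 (g = 1 + 2*(-3) = 1 - 6 = -5)
a = -260 (a = 5*(-52) = -260)
g*a = -5*(-260) = 1300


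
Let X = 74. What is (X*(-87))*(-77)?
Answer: 495726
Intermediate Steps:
(X*(-87))*(-77) = (74*(-87))*(-77) = -6438*(-77) = 495726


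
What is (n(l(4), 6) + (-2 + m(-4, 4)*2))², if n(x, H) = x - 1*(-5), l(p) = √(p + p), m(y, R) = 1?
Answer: 33 + 20*√2 ≈ 61.284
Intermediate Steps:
l(p) = √2*√p (l(p) = √(2*p) = √2*√p)
n(x, H) = 5 + x (n(x, H) = x + 5 = 5 + x)
(n(l(4), 6) + (-2 + m(-4, 4)*2))² = ((5 + √2*√4) + (-2 + 1*2))² = ((5 + √2*2) + (-2 + 2))² = ((5 + 2*√2) + 0)² = (5 + 2*√2)²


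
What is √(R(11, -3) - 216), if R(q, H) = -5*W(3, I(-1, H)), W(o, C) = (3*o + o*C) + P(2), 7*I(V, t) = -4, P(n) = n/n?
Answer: I*√12614/7 ≈ 16.045*I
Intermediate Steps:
P(n) = 1
I(V, t) = -4/7 (I(V, t) = (⅐)*(-4) = -4/7)
W(o, C) = 1 + 3*o + C*o (W(o, C) = (3*o + o*C) + 1 = (3*o + C*o) + 1 = 1 + 3*o + C*o)
R(q, H) = -290/7 (R(q, H) = -5*(1 + 3*3 - 4/7*3) = -5*(1 + 9 - 12/7) = -5*58/7 = -290/7)
√(R(11, -3) - 216) = √(-290/7 - 216) = √(-1802/7) = I*√12614/7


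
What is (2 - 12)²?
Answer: 100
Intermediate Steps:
(2 - 12)² = (-10)² = 100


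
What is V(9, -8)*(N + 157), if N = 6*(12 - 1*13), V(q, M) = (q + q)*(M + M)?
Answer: -43488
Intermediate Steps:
V(q, M) = 4*M*q (V(q, M) = (2*q)*(2*M) = 4*M*q)
N = -6 (N = 6*(12 - 13) = 6*(-1) = -6)
V(9, -8)*(N + 157) = (4*(-8)*9)*(-6 + 157) = -288*151 = -43488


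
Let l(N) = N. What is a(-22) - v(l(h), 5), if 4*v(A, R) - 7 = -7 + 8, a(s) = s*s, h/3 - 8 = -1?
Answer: 482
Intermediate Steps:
h = 21 (h = 24 + 3*(-1) = 24 - 3 = 21)
a(s) = s²
v(A, R) = 2 (v(A, R) = 7/4 + (-7 + 8)/4 = 7/4 + (¼)*1 = 7/4 + ¼ = 2)
a(-22) - v(l(h), 5) = (-22)² - 1*2 = 484 - 2 = 482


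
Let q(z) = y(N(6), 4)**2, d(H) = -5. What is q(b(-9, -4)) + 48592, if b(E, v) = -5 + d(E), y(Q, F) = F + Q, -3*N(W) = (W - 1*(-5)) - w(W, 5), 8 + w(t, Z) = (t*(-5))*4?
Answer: 453457/9 ≈ 50384.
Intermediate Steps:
w(t, Z) = -8 - 20*t (w(t, Z) = -8 + (t*(-5))*4 = -8 - 5*t*4 = -8 - 20*t)
N(W) = -13/3 - 7*W (N(W) = -((W - 1*(-5)) - (-8 - 20*W))/3 = -((W + 5) + (8 + 20*W))/3 = -((5 + W) + (8 + 20*W))/3 = -(13 + 21*W)/3 = -13/3 - 7*W)
b(E, v) = -10 (b(E, v) = -5 - 5 = -10)
q(z) = 16129/9 (q(z) = (4 + (-13/3 - 7*6))**2 = (4 + (-13/3 - 42))**2 = (4 - 139/3)**2 = (-127/3)**2 = 16129/9)
q(b(-9, -4)) + 48592 = 16129/9 + 48592 = 453457/9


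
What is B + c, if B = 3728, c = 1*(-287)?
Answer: 3441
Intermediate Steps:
c = -287
B + c = 3728 - 287 = 3441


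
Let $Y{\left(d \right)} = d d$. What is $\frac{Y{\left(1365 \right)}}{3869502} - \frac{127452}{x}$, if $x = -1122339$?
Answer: $\frac{3155489441}{5302677662} \approx 0.59507$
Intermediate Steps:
$Y{\left(d \right)} = d^{2}$
$\frac{Y{\left(1365 \right)}}{3869502} - \frac{127452}{x} = \frac{1365^{2}}{3869502} - \frac{127452}{-1122339} = 1863225 \cdot \frac{1}{3869502} - - \frac{42484}{374113} = \frac{6825}{14174} + \frac{42484}{374113} = \frac{3155489441}{5302677662}$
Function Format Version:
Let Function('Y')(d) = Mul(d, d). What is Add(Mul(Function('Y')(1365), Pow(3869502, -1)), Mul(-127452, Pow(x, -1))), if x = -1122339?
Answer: Rational(3155489441, 5302677662) ≈ 0.59507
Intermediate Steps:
Function('Y')(d) = Pow(d, 2)
Add(Mul(Function('Y')(1365), Pow(3869502, -1)), Mul(-127452, Pow(x, -1))) = Add(Mul(Pow(1365, 2), Pow(3869502, -1)), Mul(-127452, Pow(-1122339, -1))) = Add(Mul(1863225, Rational(1, 3869502)), Mul(-127452, Rational(-1, 1122339))) = Add(Rational(6825, 14174), Rational(42484, 374113)) = Rational(3155489441, 5302677662)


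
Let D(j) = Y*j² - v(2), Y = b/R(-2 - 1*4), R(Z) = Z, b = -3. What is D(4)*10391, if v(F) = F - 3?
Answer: 93519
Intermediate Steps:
v(F) = -3 + F
Y = ½ (Y = -3/(-2 - 1*4) = -3/(-2 - 4) = -3/(-6) = -3*(-⅙) = ½ ≈ 0.50000)
D(j) = 1 + j²/2 (D(j) = j²/2 - (-3 + 2) = j²/2 - 1*(-1) = j²/2 + 1 = 1 + j²/2)
D(4)*10391 = (1 + (½)*4²)*10391 = (1 + (½)*16)*10391 = (1 + 8)*10391 = 9*10391 = 93519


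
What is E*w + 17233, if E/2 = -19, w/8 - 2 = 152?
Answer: -29583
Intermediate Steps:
w = 1232 (w = 16 + 8*152 = 16 + 1216 = 1232)
E = -38 (E = 2*(-19) = -38)
E*w + 17233 = -38*1232 + 17233 = -46816 + 17233 = -29583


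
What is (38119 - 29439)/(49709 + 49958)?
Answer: 8680/99667 ≈ 0.087090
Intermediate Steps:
(38119 - 29439)/(49709 + 49958) = 8680/99667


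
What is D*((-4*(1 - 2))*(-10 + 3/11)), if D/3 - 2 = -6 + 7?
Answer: -3852/11 ≈ -350.18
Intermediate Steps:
D = 9 (D = 6 + 3*(-6 + 7) = 6 + 3*1 = 6 + 3 = 9)
D*((-4*(1 - 2))*(-10 + 3/11)) = 9*((-4*(1 - 2))*(-10 + 3/11)) = 9*((-4*(-1))*(-10 + 3*(1/11))) = 9*(4*(-10 + 3/11)) = 9*(4*(-107/11)) = 9*(-428/11) = -3852/11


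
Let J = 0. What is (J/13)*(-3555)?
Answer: 0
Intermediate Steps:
(J/13)*(-3555) = (0/13)*(-3555) = (0*(1/13))*(-3555) = 0*(-3555) = 0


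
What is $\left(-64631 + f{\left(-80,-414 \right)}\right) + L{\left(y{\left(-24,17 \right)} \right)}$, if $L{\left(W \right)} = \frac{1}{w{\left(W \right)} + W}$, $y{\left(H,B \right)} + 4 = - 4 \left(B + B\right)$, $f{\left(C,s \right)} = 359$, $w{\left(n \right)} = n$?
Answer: $- \frac{17996161}{280} \approx -64272.0$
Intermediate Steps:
$y{\left(H,B \right)} = -4 - 8 B$ ($y{\left(H,B \right)} = -4 - 4 \left(B + B\right) = -4 - 4 \cdot 2 B = -4 - 8 B$)
$L{\left(W \right)} = \frac{1}{2 W}$ ($L{\left(W \right)} = \frac{1}{W + W} = \frac{1}{2 W}$)
$\left(-64631 + f{\left(-80,-414 \right)}\right) + L{\left(y{\left(-24,17 \right)} \right)} = \left(-64631 + 359\right) + \frac{1}{2 \left(-4 - 136\right)} = -64272 + \frac{1}{2 \left(-4 - 136\right)} = -64272 + \frac{1}{2 \left(-140\right)} = -64272 + \frac{1}{2} \left(- \frac{1}{140}\right) = -64272 - \frac{1}{280} = - \frac{17996161}{280}$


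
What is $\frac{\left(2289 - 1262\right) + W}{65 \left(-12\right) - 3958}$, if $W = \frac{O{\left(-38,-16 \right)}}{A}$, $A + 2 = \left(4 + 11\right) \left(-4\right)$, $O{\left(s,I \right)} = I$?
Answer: $- \frac{31845}{146878} \approx -0.21681$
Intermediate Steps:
$A = -62$ ($A = -2 + \left(4 + 11\right) \left(-4\right) = -2 + 15 \left(-4\right) = -2 - 60 = -62$)
$W = \frac{8}{31}$ ($W = - \frac{16}{-62} = \left(-16\right) \left(- \frac{1}{62}\right) = \frac{8}{31} \approx 0.25806$)
$\frac{\left(2289 - 1262\right) + W}{65 \left(-12\right) - 3958} = \frac{\left(2289 - 1262\right) + \frac{8}{31}}{65 \left(-12\right) - 3958} = \frac{\left(2289 - 1262\right) + \frac{8}{31}}{-780 - 3958} = \frac{1027 + \frac{8}{31}}{-4738} = \frac{31845}{31} \left(- \frac{1}{4738}\right) = - \frac{31845}{146878}$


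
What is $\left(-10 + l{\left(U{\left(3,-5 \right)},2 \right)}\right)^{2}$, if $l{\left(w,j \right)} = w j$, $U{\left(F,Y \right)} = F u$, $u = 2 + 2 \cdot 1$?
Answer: $196$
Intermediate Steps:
$u = 4$ ($u = 2 + 2 = 4$)
$U{\left(F,Y \right)} = 4 F$ ($U{\left(F,Y \right)} = F 4 = 4 F$)
$l{\left(w,j \right)} = j w$
$\left(-10 + l{\left(U{\left(3,-5 \right)},2 \right)}\right)^{2} = \left(-10 + 2 \cdot 4 \cdot 3\right)^{2} = \left(-10 + 2 \cdot 12\right)^{2} = \left(-10 + 24\right)^{2} = 14^{2} = 196$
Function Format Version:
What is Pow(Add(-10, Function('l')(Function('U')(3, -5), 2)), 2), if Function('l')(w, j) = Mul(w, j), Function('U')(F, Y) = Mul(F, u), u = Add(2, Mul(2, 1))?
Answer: 196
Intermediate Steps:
u = 4 (u = Add(2, 2) = 4)
Function('U')(F, Y) = Mul(4, F) (Function('U')(F, Y) = Mul(F, 4) = Mul(4, F))
Function('l')(w, j) = Mul(j, w)
Pow(Add(-10, Function('l')(Function('U')(3, -5), 2)), 2) = Pow(Add(-10, Mul(2, Mul(4, 3))), 2) = Pow(Add(-10, Mul(2, 12)), 2) = Pow(Add(-10, 24), 2) = Pow(14, 2) = 196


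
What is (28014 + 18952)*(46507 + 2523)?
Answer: 2302742980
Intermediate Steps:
(28014 + 18952)*(46507 + 2523) = 46966*49030 = 2302742980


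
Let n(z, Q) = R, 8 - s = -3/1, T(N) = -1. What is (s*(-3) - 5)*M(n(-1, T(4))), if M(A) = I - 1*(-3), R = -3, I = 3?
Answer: -228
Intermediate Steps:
s = 11 (s = 8 - (-3)/1 = 8 - (-3) = 8 - 1*(-3) = 8 + 3 = 11)
n(z, Q) = -3
M(A) = 6 (M(A) = 3 - 1*(-3) = 3 + 3 = 6)
(s*(-3) - 5)*M(n(-1, T(4))) = (11*(-3) - 5)*6 = (-33 - 5)*6 = -38*6 = -228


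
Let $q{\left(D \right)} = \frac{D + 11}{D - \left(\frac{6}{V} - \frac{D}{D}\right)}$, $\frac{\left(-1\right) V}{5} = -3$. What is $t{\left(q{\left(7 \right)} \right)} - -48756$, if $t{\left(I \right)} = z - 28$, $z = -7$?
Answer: $48721$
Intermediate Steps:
$V = 15$ ($V = \left(-5\right) \left(-3\right) = 15$)
$q{\left(D \right)} = \frac{11 + D}{\frac{3}{5} + D}$ ($q{\left(D \right)} = \frac{D + 11}{D + \left(\frac{D}{D} - \frac{6}{15}\right)} = \frac{11 + D}{D + \left(1 - \frac{2}{5}\right)} = \frac{11 + D}{D + \frac{3}{5}} = \frac{11 + D}{\frac{3}{5} + D}$)
$t{\left(I \right)} = -35$ ($t{\left(I \right)} = -7 - 28 = -35$)
$t{\left(q{\left(7 \right)} \right)} - -48756 = -35 - -48756 = -35 + 48756 = 48721$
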